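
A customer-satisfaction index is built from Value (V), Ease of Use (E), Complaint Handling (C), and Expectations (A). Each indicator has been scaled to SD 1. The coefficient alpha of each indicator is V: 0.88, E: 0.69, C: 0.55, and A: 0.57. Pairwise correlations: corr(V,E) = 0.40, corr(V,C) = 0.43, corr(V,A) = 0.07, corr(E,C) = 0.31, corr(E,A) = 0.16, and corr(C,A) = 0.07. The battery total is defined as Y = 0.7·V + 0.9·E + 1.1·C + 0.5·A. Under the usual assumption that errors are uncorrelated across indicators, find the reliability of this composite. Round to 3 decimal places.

Var(Y) = 0.7² + 0.9² + 1.1² + 0.5² + 2·[0.63·0.40 + 0.77·0.43 + 0.35·0.07 + 0.99·0.31 + 0.45·0.16 + 0.55·0.07] = 2.76 + 2.05 = 4.81.
With uncorrelated errors the cross-covariances are all true-score covariance, so they carry over unchanged; only the diagonal terms shrink to ρᵢσᵢ².
True-score variance = [0.7²·0.88 + 0.9²·0.69 + 1.1²·0.55 + 0.5²·0.57] + 2.05 = 1.7981 + 2.05 = 3.8481.
Reliability = 3.8481 / 4.81 = 0.800.

0.800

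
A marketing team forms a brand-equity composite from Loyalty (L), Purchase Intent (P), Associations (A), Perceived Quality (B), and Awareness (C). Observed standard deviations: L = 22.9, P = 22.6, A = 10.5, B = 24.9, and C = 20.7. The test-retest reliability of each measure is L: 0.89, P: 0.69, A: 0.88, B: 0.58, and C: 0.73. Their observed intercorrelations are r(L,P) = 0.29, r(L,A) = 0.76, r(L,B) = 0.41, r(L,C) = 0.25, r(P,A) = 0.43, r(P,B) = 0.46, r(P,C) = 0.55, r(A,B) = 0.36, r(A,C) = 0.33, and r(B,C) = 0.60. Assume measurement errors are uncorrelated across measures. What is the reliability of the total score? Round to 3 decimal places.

0.895

Var(L+P+A+B+C) = 22.9² + 22.6² + 10.5² + 24.9² + 20.7² + 2·[22.9·22.6·0.29 + 22.9·10.5·0.76 + 22.9·24.9·0.41 + 22.9·20.7·0.25 + 22.6·10.5·0.43 + 22.6·24.9·0.46 + 22.6·20.7·0.55 + 10.5·24.9·0.36 + 10.5·20.7·0.33 + 24.9·20.7·0.60] = 2193.92 + 3556.86 = 5750.78.
Because errors are independent across components, Cov(Tᵢ,Tⱼ) = Cov(Xᵢ,Xⱼ); the off-diagonal part of the true-score variance is the same as above.
True-score variance = [22.9²·0.89 + 22.6²·0.69 + 10.5²·0.88 + 24.9²·0.58 + 20.7²·0.73] + 3556.86 = 1588.57 + 3556.86 = 5145.43.
Reliability = 5145.43 / 5750.78 = 0.895.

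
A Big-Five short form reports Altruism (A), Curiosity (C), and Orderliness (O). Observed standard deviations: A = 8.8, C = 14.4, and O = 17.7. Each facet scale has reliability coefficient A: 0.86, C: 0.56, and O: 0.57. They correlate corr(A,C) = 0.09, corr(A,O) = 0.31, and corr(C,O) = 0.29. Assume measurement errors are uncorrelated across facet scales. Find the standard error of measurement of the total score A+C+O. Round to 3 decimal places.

15.388

Var(total) = 598.09 + 267.211 = 865.301.
True-score variance = 361.295 + 267.211 = 628.506, so reliability = 0.7263.
Error variance = 865.301 − 628.506 = 236.795; SEM = √236.795 = 15.388.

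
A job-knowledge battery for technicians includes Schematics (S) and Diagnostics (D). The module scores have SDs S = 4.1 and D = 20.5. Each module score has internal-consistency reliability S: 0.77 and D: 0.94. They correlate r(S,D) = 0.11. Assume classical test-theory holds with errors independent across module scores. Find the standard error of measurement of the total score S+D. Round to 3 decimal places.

Var(total) = 437.06 + 18.491 = 455.551.
True-score variance = 407.979 + 18.491 = 426.47, so reliability = 0.9362.
Error variance = 455.551 − 426.47 = 29.0813; SEM = √29.0813 = 5.393.

5.393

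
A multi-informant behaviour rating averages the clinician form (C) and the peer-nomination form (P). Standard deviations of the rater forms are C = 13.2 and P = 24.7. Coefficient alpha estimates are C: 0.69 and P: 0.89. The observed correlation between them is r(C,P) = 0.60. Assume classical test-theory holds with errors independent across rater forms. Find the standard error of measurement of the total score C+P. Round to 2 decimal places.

Var(total) = 784.33 + 391.248 = 1175.58.
True-score variance = 663.206 + 391.248 = 1054.45, so reliability = 0.8970.
Error variance = 1175.58 − 1054.45 = 121.124; SEM = √121.124 = 11.01.

11.01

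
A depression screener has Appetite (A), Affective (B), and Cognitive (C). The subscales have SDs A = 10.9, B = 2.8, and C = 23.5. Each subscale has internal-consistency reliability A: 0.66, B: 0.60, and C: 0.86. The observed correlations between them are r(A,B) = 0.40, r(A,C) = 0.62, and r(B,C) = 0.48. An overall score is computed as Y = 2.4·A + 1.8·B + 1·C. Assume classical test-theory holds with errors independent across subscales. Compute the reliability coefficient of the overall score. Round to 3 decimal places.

0.857

Var(Y) = 2.4²·10.9² + 1.8²·2.8² + 23.5² + 2·[4.32·10.9·2.8·0.40 + 2.4·10.9·23.5·0.62 + 1.8·2.8·23.5·0.48] = 1262 + 981.482 = 2243.48.
Because errors are independent across components, Cov(Tᵢ,Tⱼ) = Cov(Xᵢ,Xⱼ); the off-diagonal part of the true-score variance is the same as above.
True-score variance = [2.4²·10.9²·0.66 + 1.8²·2.8²·0.60 + 23.5²·0.86] + 981.482 = 941.844 + 981.482 = 1923.33.
Reliability = 1923.33 / 2243.48 = 0.857.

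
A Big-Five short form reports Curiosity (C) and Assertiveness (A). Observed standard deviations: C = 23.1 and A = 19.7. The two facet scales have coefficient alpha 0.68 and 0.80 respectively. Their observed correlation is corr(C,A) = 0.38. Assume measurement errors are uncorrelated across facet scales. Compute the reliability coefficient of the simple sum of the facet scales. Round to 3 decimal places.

Var(C+A) = 23.1² + 19.7² + 2·[23.1·19.7·0.38] = 921.7 + 345.853 = 1267.55.
Because errors are independent across components, Cov(Tᵢ,Tⱼ) = Cov(Xᵢ,Xⱼ); the off-diagonal part of the true-score variance is the same as above.
True-score variance = [23.1²·0.68 + 19.7²·0.80] + 345.853 = 673.327 + 345.853 = 1019.18.
Reliability = 1019.18 / 1267.55 = 0.804.

0.804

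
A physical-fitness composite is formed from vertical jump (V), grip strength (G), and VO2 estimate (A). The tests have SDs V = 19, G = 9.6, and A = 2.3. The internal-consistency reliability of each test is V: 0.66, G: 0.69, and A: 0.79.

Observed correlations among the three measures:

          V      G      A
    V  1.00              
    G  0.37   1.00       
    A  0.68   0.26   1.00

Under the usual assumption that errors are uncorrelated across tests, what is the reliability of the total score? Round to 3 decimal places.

Var(V+G+A) = 19² + 9.6² + 2.3² + 2·[19·9.6·0.37 + 19·2.3·0.68 + 9.6·2.3·0.26] = 458.45 + 205.89 = 664.34.
Because errors are independent across components, Cov(Tᵢ,Tⱼ) = Cov(Xᵢ,Xⱼ); the off-diagonal part of the true-score variance is the same as above.
True-score variance = [19²·0.66 + 9.6²·0.69 + 2.3²·0.79] + 205.89 = 306.03 + 205.89 = 511.919.
Reliability = 511.919 / 664.34 = 0.771.

0.771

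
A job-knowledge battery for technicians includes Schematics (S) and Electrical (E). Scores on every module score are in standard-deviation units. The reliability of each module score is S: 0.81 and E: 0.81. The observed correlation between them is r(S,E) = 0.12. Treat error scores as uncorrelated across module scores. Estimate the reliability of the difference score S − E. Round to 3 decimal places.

0.784

Var(S−E) = 1 + 1 − 2·0.12 = 2 − 0.24 = 1.76.
Under uncorrelated errors the observed covariances equal the true-score covariances, so only the own-variance terms attenuate.
True-score variance = [0.81 + 0.81] − 0.24 = 1.62 − 0.24 = 1.38.
Reliability = 1.38 / 1.76 = 0.784.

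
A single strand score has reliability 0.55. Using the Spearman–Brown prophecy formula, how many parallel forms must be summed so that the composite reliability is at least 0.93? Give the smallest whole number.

k ≥ ρ*(1−ρ₁)/(ρ₁(1−ρ*)) = 0.93·0.45 / (0.55·0.07) = 10.870.
Smallest integer k = 11.

11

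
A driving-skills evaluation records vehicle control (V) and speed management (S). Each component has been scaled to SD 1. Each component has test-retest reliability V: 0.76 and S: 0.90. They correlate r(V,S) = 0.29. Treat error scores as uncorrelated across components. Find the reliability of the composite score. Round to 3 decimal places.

0.868

Var(V+S) = 2 + 2·[0.29] = 2 + 0.58 = 2.58.
With uncorrelated errors the cross-covariances are all true-score covariance, so they carry over unchanged; only the diagonal terms shrink to ρᵢσᵢ².
True-score variance = [0.76 + 0.90] + 0.58 = 1.66 + 0.58 = 2.24.
Reliability = 2.24 / 2.58 = 0.868.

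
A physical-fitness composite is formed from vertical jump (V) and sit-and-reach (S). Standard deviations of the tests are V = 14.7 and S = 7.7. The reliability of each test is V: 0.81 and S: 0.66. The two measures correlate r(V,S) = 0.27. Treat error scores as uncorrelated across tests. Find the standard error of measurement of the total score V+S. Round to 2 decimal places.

Var(total) = 275.38 + 61.1226 = 336.503.
True-score variance = 214.164 + 61.1226 = 275.287, so reliability = 0.8181.
Error variance = 336.503 − 275.287 = 61.2157; SEM = √61.2157 = 7.82.

7.82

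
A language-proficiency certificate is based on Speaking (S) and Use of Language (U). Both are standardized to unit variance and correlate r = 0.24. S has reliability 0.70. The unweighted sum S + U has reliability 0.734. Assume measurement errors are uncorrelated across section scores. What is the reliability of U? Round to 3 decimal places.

0.640

Var(S+U) = 2 + 2·0.24 = 2.480.
True-score variance = ρ_S + ρ_U + 2·0.24, so 0.734 = (0.70 + ρ_U + 0.48) / 2.480.
ρ_U = 0.734·2.480 − 0.70 − 0.48 = 0.640.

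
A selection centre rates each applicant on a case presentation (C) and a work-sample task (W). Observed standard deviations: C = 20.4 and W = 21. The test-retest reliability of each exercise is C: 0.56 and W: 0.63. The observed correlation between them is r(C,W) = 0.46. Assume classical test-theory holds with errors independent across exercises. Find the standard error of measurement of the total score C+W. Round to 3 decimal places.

Var(total) = 857.16 + 394.128 = 1251.29.
True-score variance = 510.88 + 394.128 = 905.008, so reliability = 0.7233.
Error variance = 1251.29 − 905.008 = 346.28; SEM = √346.28 = 18.609.

18.609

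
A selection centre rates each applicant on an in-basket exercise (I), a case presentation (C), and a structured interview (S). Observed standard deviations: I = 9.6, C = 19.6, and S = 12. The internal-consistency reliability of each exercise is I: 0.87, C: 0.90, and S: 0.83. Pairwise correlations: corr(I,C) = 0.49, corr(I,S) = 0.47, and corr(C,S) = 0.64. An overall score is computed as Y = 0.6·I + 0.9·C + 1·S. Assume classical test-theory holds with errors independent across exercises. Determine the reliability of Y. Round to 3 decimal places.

0.935

Var(Y) = 0.6²·9.6² + 0.9²·19.6² + 12² + 2·[0.54·9.6·19.6·0.49 + 0.6·9.6·12·0.47 + 0.9·19.6·12·0.64] = 488.347 + 435.497 = 923.845.
Because errors are independent across components, Cov(Tᵢ,Tⱼ) = Cov(Xᵢ,Xⱼ); the off-diagonal part of the true-score variance is the same as above.
True-score variance = [0.6²·9.6²·0.87 + 0.9²·19.6²·0.90 + 12²·0.83] + 435.497 = 428.437 + 435.497 = 863.935.
Reliability = 863.935 / 923.845 = 0.935.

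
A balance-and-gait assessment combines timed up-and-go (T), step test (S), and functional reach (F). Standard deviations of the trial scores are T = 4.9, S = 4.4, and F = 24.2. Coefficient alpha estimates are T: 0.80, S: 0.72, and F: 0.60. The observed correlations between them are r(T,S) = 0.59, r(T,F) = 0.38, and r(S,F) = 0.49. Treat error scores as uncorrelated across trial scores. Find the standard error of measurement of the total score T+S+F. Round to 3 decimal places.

15.636

Var(total) = 629.01 + 219.912 = 848.922.
True-score variance = 384.531 + 219.912 = 604.443, so reliability = 0.7120.
Error variance = 848.922 − 604.443 = 244.479; SEM = √244.479 = 15.636.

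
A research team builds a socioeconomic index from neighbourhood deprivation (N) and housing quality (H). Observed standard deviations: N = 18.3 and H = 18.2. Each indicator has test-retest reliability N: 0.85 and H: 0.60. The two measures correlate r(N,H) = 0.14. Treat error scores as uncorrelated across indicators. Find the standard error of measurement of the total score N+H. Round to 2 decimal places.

13.52

Var(total) = 666.13 + 93.2568 = 759.387.
True-score variance = 483.401 + 93.2568 = 576.657, so reliability = 0.7594.
Error variance = 759.387 − 576.657 = 182.729; SEM = √182.729 = 13.52.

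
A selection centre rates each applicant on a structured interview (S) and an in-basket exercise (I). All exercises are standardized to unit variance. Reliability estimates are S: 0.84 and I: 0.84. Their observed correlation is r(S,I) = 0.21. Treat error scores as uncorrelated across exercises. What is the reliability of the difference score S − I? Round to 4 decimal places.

0.7975

Var(S−I) = 1 + 1 − 2·0.21 = 2 − 0.42 = 1.58.
With uncorrelated errors the cross-covariances are all true-score covariance, so they carry over unchanged; only the diagonal terms shrink to ρᵢσᵢ².
True-score variance = [0.84 + 0.84] − 0.42 = 1.68 − 0.42 = 1.26.
Reliability = 1.26 / 1.58 = 0.7975.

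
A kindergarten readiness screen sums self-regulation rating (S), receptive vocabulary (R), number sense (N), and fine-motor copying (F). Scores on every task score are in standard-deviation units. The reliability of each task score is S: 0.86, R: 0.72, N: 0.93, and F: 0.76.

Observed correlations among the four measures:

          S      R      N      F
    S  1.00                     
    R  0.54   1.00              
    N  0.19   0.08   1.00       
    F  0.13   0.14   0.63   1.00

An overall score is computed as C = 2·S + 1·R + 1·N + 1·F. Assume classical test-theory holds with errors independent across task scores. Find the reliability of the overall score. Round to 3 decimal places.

0.905

Var(C) = 2² + 1 + 1 + 1 + 2·[2·0.54 + 2·0.19 + 2·0.13 + 0.08 + 0.14 + 0.63] = 7 + 5.14 = 12.14.
Because errors are independent across components, Cov(Tᵢ,Tⱼ) = Cov(Xᵢ,Xⱼ); the off-diagonal part of the true-score variance is the same as above.
True-score variance = [2²·0.86 + 0.72 + 0.93 + 0.76] + 5.14 = 5.85 + 5.14 = 10.99.
Reliability = 10.99 / 12.14 = 0.905.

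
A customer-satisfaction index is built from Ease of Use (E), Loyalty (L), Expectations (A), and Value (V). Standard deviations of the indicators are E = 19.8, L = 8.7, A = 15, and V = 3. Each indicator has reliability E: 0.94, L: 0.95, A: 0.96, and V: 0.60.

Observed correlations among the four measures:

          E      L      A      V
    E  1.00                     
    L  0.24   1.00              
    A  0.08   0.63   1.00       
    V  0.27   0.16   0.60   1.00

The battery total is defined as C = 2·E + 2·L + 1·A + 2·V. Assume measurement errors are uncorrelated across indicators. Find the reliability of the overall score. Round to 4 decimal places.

Var(C) = 2²·19.8² + 2²·8.7² + 15² + 2²·3² + 2·[4·19.8·8.7·0.24 + 2·19.8·15·0.08 + 4·19.8·3·0.27 + 2·8.7·15·0.63 + 4·8.7·3·0.16 + 2·15·3·0.60] = 2131.92 + 1024.35 = 3156.27.
With uncorrelated errors the cross-covariances are all true-score covariance, so they carry over unchanged; only the diagonal terms shrink to ρᵢσᵢ².
True-score variance = [2²·19.8²·0.94 + 2²·8.7²·0.95 + 15²·0.96 + 2²·3²·0.60] + 1024.35 = 1999.29 + 1024.35 = 3023.64.
Reliability = 3023.64 / 3156.27 = 0.9580.

0.9580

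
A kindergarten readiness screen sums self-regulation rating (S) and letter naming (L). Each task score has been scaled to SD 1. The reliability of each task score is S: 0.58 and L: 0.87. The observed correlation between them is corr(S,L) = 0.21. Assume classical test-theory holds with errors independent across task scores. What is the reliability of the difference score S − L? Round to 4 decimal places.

Var(S−L) = 1 + 1 − 2·0.21 = 2 − 0.42 = 1.58.
Under uncorrelated errors the observed covariances equal the true-score covariances, so only the own-variance terms attenuate.
True-score variance = [0.58 + 0.87] − 0.42 = 1.45 − 0.42 = 1.03.
Reliability = 1.03 / 1.58 = 0.6519.

0.6519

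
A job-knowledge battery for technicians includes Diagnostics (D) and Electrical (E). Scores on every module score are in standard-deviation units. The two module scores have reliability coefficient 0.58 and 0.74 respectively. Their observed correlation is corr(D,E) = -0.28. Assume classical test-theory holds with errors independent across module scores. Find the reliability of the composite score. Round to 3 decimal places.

0.528

Var(D+E) = 2 + 2·[(-0.28)] = 2 − 0.56 = 1.44.
With uncorrelated errors the cross-covariances are all true-score covariance, so they carry over unchanged; only the diagonal terms shrink to ρᵢσᵢ².
True-score variance = [0.58 + 0.74] − 0.56 = 1.32 − 0.56 = 0.76.
Reliability = 0.76 / 1.44 = 0.528.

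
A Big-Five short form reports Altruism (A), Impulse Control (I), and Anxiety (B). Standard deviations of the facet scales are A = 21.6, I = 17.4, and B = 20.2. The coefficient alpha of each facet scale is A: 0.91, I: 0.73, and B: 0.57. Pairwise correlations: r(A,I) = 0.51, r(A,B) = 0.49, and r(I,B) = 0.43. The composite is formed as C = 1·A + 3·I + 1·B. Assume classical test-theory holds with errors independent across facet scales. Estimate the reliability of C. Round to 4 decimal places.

Var(C) = 21.6² + 3²·17.4² + 20.2² + 2·[3·21.6·17.4·0.51 + 21.6·20.2·0.49 + 3·17.4·20.2·0.43] = 3599.44 + 2484.48 = 6083.92.
With uncorrelated errors the cross-covariances are all true-score covariance, so they carry over unchanged; only the diagonal terms shrink to ρᵢσᵢ².
True-score variance = [21.6²·0.91 + 3²·17.4²·0.73 + 20.2²·0.57] + 2484.48 = 2646.29 + 2484.48 = 5130.77.
Reliability = 5130.77 / 6083.92 = 0.8433.

0.8433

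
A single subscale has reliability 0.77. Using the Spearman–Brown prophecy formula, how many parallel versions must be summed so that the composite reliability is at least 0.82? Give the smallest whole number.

2

k ≥ ρ*(1−ρ₁)/(ρ₁(1−ρ*)) = 0.82·0.23 / (0.77·0.18) = 1.361.
Smallest integer k = 2.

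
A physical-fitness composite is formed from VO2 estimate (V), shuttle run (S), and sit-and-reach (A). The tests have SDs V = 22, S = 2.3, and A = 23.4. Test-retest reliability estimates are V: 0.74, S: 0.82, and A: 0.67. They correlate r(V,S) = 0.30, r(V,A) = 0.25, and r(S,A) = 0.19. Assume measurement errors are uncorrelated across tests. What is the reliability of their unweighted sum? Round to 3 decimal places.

Var(V+S+A) = 22² + 2.3² + 23.4² + 2·[22·2.3·0.30 + 22·23.4·0.25 + 2.3·23.4·0.19] = 1036.85 + 308.212 = 1345.06.
With uncorrelated errors the cross-covariances are all true-score covariance, so they carry over unchanged; only the diagonal terms shrink to ρᵢσᵢ².
True-score variance = [22²·0.74 + 2.3²·0.82 + 23.4²·0.67] + 308.212 = 729.363 + 308.212 = 1037.57.
Reliability = 1037.57 / 1345.06 = 0.771.

0.771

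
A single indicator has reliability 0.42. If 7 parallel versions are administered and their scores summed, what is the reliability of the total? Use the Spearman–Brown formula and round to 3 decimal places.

ρ_k = kρ / (1 + (k−1)ρ) = 7·0.42 / (1 + 6·0.42) = 2.940 / 3.520 = 0.835.

0.835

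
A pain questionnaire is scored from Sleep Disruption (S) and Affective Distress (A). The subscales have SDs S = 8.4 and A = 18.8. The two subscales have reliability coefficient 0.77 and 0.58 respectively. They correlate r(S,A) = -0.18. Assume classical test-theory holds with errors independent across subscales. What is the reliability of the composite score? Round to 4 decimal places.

0.5515

Var(S+A) = 8.4² + 18.8² + 2·[8.4·18.8·(-0.18)] = 424 − 56.8512 = 367.149.
Because errors are independent across components, Cov(Tᵢ,Tⱼ) = Cov(Xᵢ,Xⱼ); the off-diagonal part of the true-score variance is the same as above.
True-score variance = [8.4²·0.77 + 18.8²·0.58] − 56.8512 = 259.326 − 56.8512 = 202.475.
Reliability = 202.475 / 367.149 = 0.5515.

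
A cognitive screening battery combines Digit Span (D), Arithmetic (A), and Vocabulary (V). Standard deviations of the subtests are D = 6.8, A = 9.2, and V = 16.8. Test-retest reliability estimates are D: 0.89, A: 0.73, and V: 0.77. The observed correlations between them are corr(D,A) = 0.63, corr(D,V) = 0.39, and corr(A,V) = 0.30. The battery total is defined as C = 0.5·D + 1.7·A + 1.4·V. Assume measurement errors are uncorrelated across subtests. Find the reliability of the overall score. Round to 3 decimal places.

0.832

Var(C) = 0.5²·6.8² + 1.7²·9.2² + 1.4²·16.8² + 2·[0.85·6.8·9.2·0.63 + 0.7·6.8·16.8·0.39 + 2.38·9.2·16.8·0.30] = 809.36 + 350.088 = 1159.45.
Because errors are independent across components, Cov(Tᵢ,Tⱼ) = Cov(Xᵢ,Xⱼ); the off-diagonal part of the true-score variance is the same as above.
True-score variance = [0.5²·6.8²·0.89 + 1.7²·9.2²·0.73 + 1.4²·16.8²·0.77] + 350.088 = 614.81 + 350.088 = 964.898.
Reliability = 964.898 / 1159.45 = 0.832.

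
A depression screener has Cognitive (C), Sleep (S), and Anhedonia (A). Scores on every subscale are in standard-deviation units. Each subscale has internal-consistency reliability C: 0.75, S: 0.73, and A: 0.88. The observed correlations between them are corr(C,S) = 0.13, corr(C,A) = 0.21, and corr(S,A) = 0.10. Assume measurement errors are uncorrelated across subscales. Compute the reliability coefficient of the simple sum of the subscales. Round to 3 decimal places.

0.835

Var(C+S+A) = 3 + 2·[0.13 + 0.21 + 0.10] = 3 + 0.88 = 3.88.
Under uncorrelated errors the observed covariances equal the true-score covariances, so only the own-variance terms attenuate.
True-score variance = [0.75 + 0.73 + 0.88] + 0.88 = 2.36 + 0.88 = 3.24.
Reliability = 3.24 / 3.88 = 0.835.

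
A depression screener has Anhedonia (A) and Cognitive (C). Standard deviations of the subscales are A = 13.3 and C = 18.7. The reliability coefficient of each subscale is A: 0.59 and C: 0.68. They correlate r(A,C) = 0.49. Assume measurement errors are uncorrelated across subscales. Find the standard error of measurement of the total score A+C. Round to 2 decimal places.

13.58

Var(total) = 526.58 + 243.736 = 770.316.
True-score variance = 342.154 + 243.736 = 585.89, so reliability = 0.7606.
Error variance = 770.316 − 585.89 = 184.426; SEM = √184.426 = 13.58.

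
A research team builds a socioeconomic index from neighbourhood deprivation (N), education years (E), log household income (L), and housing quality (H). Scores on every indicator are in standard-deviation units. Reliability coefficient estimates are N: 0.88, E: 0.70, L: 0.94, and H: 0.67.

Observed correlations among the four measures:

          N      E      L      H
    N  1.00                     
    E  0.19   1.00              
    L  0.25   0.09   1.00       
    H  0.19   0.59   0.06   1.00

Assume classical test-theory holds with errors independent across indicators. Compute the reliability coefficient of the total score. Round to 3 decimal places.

0.880

Var(N+E+L+H) = 4 + 2·[0.19 + 0.25 + 0.19 + 0.09 + 0.59 + 0.06] = 4 + 2.74 = 6.74.
Because errors are independent across components, Cov(Tᵢ,Tⱼ) = Cov(Xᵢ,Xⱼ); the off-diagonal part of the true-score variance is the same as above.
True-score variance = [0.88 + 0.70 + 0.94 + 0.67] + 2.74 = 3.19 + 2.74 = 5.93.
Reliability = 5.93 / 6.74 = 0.880.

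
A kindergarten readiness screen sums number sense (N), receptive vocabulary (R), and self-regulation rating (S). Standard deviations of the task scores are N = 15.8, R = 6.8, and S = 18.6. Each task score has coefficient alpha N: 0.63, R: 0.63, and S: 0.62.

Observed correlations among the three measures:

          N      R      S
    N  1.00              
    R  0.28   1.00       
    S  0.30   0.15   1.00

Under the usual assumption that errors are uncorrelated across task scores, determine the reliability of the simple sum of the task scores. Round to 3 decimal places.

Var(N+R+S) = 15.8² + 6.8² + 18.6² + 2·[15.8·6.8·0.28 + 15.8·18.6·0.30 + 6.8·18.6·0.15] = 641.84 + 274.438 = 916.278.
Under uncorrelated errors the observed covariances equal the true-score covariances, so only the own-variance terms attenuate.
True-score variance = [15.8²·0.63 + 6.8²·0.63 + 18.6²·0.62] + 274.438 = 400.9 + 274.438 = 675.338.
Reliability = 675.338 / 916.278 = 0.737.

0.737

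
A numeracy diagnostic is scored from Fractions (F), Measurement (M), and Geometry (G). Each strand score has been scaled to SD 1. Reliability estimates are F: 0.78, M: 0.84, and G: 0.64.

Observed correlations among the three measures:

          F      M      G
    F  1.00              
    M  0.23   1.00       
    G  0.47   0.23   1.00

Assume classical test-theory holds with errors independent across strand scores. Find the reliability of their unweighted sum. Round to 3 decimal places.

0.848

Var(F+M+G) = 3 + 2·[0.23 + 0.47 + 0.23] = 3 + 1.86 = 4.86.
Under uncorrelated errors the observed covariances equal the true-score covariances, so only the own-variance terms attenuate.
True-score variance = [0.78 + 0.84 + 0.64] + 1.86 = 2.26 + 1.86 = 4.12.
Reliability = 4.12 / 4.86 = 0.848.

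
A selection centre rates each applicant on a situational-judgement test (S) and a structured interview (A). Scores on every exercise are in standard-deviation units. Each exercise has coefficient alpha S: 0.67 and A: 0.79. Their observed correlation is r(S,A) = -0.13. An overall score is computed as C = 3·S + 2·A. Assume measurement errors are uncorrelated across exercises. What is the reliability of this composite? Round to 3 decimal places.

Var(C) = 3² + 2² + 2·[6·(-0.13)] = 13 − 1.56 = 11.44.
Because errors are independent across components, Cov(Tᵢ,Tⱼ) = Cov(Xᵢ,Xⱼ); the off-diagonal part of the true-score variance is the same as above.
True-score variance = [3²·0.67 + 2²·0.79] − 1.56 = 9.19 − 1.56 = 7.63.
Reliability = 7.63 / 11.44 = 0.667.

0.667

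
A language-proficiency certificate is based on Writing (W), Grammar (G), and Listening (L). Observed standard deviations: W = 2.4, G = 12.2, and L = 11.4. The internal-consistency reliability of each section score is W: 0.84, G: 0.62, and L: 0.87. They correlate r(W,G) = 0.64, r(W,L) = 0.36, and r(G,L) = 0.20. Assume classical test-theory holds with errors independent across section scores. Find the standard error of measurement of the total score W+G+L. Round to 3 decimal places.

Var(total) = 284.56 + 112.81 = 397.37.
True-score variance = 210.184 + 112.81 = 322.994, so reliability = 0.8128.
Error variance = 397.37 − 322.994 = 74.3756; SEM = √74.3756 = 8.624.

8.624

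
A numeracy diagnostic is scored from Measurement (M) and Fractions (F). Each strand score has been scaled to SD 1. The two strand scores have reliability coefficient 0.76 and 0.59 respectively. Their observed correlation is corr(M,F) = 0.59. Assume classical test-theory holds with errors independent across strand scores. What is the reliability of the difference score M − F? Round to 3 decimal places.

Var(M−F) = 1 + 1 − 2·0.59 = 2 − 1.18 = 0.82.
With uncorrelated errors the cross-covariances are all true-score covariance, so they carry over unchanged; only the diagonal terms shrink to ρᵢσᵢ².
True-score variance = [0.76 + 0.59] − 1.18 = 1.35 − 1.18 = 0.17.
Reliability = 0.17 / 0.82 = 0.207.

0.207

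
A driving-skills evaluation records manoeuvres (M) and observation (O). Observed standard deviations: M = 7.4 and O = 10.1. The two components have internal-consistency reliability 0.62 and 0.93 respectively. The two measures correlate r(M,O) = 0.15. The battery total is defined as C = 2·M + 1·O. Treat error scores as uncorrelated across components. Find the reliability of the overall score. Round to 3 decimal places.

0.753

Var(C) = 2²·7.4² + 10.1² + 2·[2·7.4·10.1·0.15] = 321.05 + 44.844 = 365.894.
Because errors are independent across components, Cov(Tᵢ,Tⱼ) = Cov(Xᵢ,Xⱼ); the off-diagonal part of the true-score variance is the same as above.
True-score variance = [2²·7.4²·0.62 + 10.1²·0.93] + 44.844 = 230.674 + 44.844 = 275.518.
Reliability = 275.518 / 365.894 = 0.753.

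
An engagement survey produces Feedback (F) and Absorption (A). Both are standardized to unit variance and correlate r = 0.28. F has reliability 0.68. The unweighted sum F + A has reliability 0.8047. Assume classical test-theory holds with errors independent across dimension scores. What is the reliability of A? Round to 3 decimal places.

0.820

Var(F+A) = 2 + 2·0.28 = 2.560.
True-score variance = ρ_F + ρ_A + 2·0.28, so 0.8047 = (0.68 + ρ_A + 0.56) / 2.560.
ρ_A = 0.8047·2.560 − 0.68 − 0.56 = 0.820.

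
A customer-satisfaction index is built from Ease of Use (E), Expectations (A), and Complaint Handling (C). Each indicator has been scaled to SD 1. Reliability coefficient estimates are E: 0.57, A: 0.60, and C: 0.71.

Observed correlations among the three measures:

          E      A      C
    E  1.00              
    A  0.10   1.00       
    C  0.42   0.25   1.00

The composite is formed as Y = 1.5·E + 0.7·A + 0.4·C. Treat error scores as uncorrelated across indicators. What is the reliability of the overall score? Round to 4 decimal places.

0.6777

Var(Y) = 1.5² + 0.7² + 0.4² + 2·[1.05·0.10 + 0.6·0.42 + 0.28·0.25] = 2.9 + 0.854 = 3.754.
Under uncorrelated errors the observed covariances equal the true-score covariances, so only the own-variance terms attenuate.
True-score variance = [1.5²·0.57 + 0.7²·0.60 + 0.4²·0.71] + 0.854 = 1.6901 + 0.854 = 2.5441.
Reliability = 2.5441 / 3.754 = 0.6777.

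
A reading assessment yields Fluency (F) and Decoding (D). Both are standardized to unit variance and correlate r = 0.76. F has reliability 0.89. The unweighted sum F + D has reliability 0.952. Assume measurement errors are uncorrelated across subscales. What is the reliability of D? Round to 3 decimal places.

Var(F+D) = 2 + 2·0.76 = 3.520.
True-score variance = ρ_F + ρ_D + 2·0.76, so 0.952 = (0.89 + ρ_D + 1.52) / 3.520.
ρ_D = 0.952·3.520 − 0.89 − 1.52 = 0.941.

0.941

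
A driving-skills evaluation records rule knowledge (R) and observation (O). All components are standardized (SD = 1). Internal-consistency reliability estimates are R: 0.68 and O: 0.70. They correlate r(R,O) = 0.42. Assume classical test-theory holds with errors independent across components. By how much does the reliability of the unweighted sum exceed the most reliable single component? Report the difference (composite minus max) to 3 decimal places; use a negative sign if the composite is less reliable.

0.082

Var(sum) = 2 + 0.84 = 2.84; true-score variance = 1.38 + 0.84 = 2.22; composite reliability = 0.7817.
Max component reliability = 0.7000.
Difference = 0.7817 − 0.7000 = 0.082.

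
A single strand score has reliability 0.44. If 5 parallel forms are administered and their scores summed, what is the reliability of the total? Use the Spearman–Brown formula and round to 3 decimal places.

ρ_k = kρ / (1 + (k−1)ρ) = 5·0.44 / (1 + 4·0.44) = 2.200 / 2.760 = 0.797.

0.797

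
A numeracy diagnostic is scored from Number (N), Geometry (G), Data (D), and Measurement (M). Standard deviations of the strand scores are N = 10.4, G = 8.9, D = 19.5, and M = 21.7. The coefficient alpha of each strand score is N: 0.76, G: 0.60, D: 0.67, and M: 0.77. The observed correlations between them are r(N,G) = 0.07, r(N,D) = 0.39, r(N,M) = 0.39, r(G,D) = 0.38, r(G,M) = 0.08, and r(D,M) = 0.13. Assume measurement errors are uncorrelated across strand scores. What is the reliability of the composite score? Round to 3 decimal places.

0.824

Var(N+G+D+M) = 10.4² + 8.9² + 19.5² + 21.7² + 2·[10.4·8.9·0.07 + 10.4·19.5·0.39 + 10.4·21.7·0.39 + 8.9·19.5·0.38 + 8.9·21.7·0.08 + 19.5·21.7·0.13] = 1038.51 + 619.991 = 1658.5.
Because errors are independent across components, Cov(Tᵢ,Tⱼ) = Cov(Xᵢ,Xⱼ); the off-diagonal part of the true-score variance is the same as above.
True-score variance = [10.4²·0.76 + 8.9²·0.60 + 19.5²·0.67 + 21.7²·0.77] + 619.991 = 747.08 + 619.991 = 1367.07.
Reliability = 1367.07 / 1658.5 = 0.824.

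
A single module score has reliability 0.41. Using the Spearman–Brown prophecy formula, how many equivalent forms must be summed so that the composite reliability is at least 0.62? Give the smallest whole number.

k ≥ ρ*(1−ρ₁)/(ρ₁(1−ρ*)) = 0.62·0.59 / (0.41·0.38) = 2.348.
Smallest integer k = 3.

3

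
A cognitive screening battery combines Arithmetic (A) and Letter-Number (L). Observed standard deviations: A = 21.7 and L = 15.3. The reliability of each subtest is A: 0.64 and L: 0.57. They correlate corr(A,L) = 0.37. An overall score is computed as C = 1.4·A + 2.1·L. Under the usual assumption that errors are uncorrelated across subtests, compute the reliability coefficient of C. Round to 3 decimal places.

0.710

Var(C) = 1.4²·21.7² + 2.1²·15.3² + 2·[2.94·21.7·15.3·0.37] = 1955.28 + 722.321 = 2677.6.
With uncorrelated errors the cross-covariances are all true-score covariance, so they carry over unchanged; only the diagonal terms shrink to ρᵢσᵢ².
True-score variance = [1.4²·21.7²·0.64 + 2.1²·15.3²·0.57] + 722.321 = 1179.12 + 722.321 = 1901.44.
Reliability = 1901.44 / 2677.6 = 0.710.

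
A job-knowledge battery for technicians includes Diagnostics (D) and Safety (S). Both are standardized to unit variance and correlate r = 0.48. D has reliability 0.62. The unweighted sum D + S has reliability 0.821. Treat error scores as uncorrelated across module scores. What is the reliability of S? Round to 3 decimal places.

Var(D+S) = 2 + 2·0.48 = 2.960.
True-score variance = ρ_D + ρ_S + 2·0.48, so 0.821 = (0.62 + ρ_S + 0.96) / 2.960.
ρ_S = 0.821·2.960 − 0.62 − 0.96 = 0.850.

0.850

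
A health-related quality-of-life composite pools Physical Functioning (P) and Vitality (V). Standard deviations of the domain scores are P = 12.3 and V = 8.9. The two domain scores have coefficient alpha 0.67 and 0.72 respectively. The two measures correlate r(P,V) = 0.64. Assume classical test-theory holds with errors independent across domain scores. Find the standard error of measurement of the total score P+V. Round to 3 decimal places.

8.491

Var(total) = 230.5 + 140.122 = 370.622.
True-score variance = 158.396 + 140.122 = 298.517, so reliability = 0.8054.
Error variance = 370.622 − 298.517 = 72.1045; SEM = √72.1045 = 8.491.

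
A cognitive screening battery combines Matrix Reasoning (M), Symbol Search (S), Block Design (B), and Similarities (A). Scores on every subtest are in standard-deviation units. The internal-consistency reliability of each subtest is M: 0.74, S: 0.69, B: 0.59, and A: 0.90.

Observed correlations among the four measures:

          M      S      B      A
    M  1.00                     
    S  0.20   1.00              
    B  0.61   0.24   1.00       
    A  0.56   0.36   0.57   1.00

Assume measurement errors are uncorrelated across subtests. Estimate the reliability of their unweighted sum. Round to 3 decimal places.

Var(M+S+B+A) = 4 + 2·[0.20 + 0.61 + 0.56 + 0.24 + 0.36 + 0.57] = 4 + 5.08 = 9.08.
Because errors are independent across components, Cov(Tᵢ,Tⱼ) = Cov(Xᵢ,Xⱼ); the off-diagonal part of the true-score variance is the same as above.
True-score variance = [0.74 + 0.69 + 0.59 + 0.90] + 5.08 = 2.92 + 5.08 = 8.
Reliability = 8 / 9.08 = 0.881.

0.881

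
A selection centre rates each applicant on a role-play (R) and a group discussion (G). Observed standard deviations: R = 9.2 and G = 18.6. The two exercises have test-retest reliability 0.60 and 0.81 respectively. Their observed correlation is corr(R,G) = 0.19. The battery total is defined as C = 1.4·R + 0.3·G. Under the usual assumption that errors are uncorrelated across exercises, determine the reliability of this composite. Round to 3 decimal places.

0.678

Var(C) = 1.4²·9.2² + 0.3²·18.6² + 2·[0.42·9.2·18.6·0.19] = 197.031 + 27.3108 = 224.342.
Under uncorrelated errors the observed covariances equal the true-score covariances, so only the own-variance terms attenuate.
True-score variance = [1.4²·9.2²·0.60 + 0.3²·18.6²·0.81] + 27.3108 = 124.757 + 27.3108 = 152.068.
Reliability = 152.068 / 224.342 = 0.678.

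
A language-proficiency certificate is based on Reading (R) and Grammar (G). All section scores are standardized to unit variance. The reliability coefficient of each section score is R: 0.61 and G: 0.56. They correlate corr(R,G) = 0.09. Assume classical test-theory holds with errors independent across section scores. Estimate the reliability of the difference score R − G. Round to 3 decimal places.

Var(R−G) = 1 + 1 − 2·0.09 = 2 − 0.18 = 1.82.
With uncorrelated errors the cross-covariances are all true-score covariance, so they carry over unchanged; only the diagonal terms shrink to ρᵢσᵢ².
True-score variance = [0.61 + 0.56] − 0.18 = 1.17 − 0.18 = 0.99.
Reliability = 0.99 / 1.82 = 0.544.

0.544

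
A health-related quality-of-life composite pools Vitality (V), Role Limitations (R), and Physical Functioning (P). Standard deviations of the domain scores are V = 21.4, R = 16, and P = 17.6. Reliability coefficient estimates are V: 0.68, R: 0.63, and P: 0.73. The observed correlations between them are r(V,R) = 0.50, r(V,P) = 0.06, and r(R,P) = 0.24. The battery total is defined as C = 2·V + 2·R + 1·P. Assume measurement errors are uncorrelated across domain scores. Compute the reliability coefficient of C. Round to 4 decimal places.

0.7858

Var(C) = 2²·21.4² + 2²·16² + 17.6² + 2·[4·21.4·16·0.50 + 2·21.4·17.6·0.06 + 2·16·17.6·0.24] = 3165.6 + 1730.33 = 4895.93.
Under uncorrelated errors the observed covariances equal the true-score covariances, so only the own-variance terms attenuate.
True-score variance = [2²·21.4²·0.68 + 2²·16²·0.63 + 17.6²·0.73] + 1730.33 = 2116.9 + 1730.33 = 3847.23.
Reliability = 3847.23 / 4895.93 = 0.7858.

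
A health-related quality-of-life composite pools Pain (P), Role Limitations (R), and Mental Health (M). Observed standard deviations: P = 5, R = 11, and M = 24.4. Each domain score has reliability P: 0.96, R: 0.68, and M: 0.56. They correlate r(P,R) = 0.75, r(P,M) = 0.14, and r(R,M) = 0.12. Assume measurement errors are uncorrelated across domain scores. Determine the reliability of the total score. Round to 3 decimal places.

0.673

Var(P+R+M) = 5² + 11² + 24.4² + 2·[5·11·0.75 + 5·24.4·0.14 + 11·24.4·0.12] = 741.36 + 181.076 = 922.436.
Because errors are independent across components, Cov(Tᵢ,Tⱼ) = Cov(Xᵢ,Xⱼ); the off-diagonal part of the true-score variance is the same as above.
True-score variance = [5²·0.96 + 11²·0.68 + 24.4²·0.56] + 181.076 = 439.682 + 181.076 = 620.758.
Reliability = 620.758 / 922.436 = 0.673.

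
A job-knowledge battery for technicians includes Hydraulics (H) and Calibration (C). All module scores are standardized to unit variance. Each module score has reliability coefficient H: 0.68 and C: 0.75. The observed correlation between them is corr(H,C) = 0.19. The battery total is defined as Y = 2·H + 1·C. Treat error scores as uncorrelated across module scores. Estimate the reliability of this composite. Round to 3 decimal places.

Var(Y) = 2² + 1 + 2·[2·0.19] = 5 + 0.76 = 5.76.
With uncorrelated errors the cross-covariances are all true-score covariance, so they carry over unchanged; only the diagonal terms shrink to ρᵢσᵢ².
True-score variance = [2²·0.68 + 0.75] + 0.76 = 3.47 + 0.76 = 4.23.
Reliability = 4.23 / 5.76 = 0.734.

0.734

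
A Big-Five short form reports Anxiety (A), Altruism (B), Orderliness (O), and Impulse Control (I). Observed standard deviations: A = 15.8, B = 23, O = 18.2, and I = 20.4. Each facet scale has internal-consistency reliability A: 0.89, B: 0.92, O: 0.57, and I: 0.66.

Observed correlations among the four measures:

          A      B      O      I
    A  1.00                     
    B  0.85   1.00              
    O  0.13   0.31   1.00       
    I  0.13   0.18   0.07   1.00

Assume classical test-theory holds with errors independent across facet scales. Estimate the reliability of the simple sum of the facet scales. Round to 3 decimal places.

0.873

Var(A+B+O+I) = 15.8² + 23² + 18.2² + 20.4² + 2·[15.8·23·0.85 + 15.8·18.2·0.13 + 15.8·20.4·0.13 + 23·18.2·0.31 + 23·20.4·0.18 + 18.2·20.4·0.07] = 1526.04 + 1256.77 = 2782.81.
With uncorrelated errors the cross-covariances are all true-score covariance, so they carry over unchanged; only the diagonal terms shrink to ρᵢσᵢ².
True-score variance = [15.8²·0.89 + 23²·0.92 + 18.2²·0.57 + 20.4²·0.66] + 1256.77 = 1172.33 + 1256.77 = 2429.1.
Reliability = 2429.1 / 2782.81 = 0.873.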